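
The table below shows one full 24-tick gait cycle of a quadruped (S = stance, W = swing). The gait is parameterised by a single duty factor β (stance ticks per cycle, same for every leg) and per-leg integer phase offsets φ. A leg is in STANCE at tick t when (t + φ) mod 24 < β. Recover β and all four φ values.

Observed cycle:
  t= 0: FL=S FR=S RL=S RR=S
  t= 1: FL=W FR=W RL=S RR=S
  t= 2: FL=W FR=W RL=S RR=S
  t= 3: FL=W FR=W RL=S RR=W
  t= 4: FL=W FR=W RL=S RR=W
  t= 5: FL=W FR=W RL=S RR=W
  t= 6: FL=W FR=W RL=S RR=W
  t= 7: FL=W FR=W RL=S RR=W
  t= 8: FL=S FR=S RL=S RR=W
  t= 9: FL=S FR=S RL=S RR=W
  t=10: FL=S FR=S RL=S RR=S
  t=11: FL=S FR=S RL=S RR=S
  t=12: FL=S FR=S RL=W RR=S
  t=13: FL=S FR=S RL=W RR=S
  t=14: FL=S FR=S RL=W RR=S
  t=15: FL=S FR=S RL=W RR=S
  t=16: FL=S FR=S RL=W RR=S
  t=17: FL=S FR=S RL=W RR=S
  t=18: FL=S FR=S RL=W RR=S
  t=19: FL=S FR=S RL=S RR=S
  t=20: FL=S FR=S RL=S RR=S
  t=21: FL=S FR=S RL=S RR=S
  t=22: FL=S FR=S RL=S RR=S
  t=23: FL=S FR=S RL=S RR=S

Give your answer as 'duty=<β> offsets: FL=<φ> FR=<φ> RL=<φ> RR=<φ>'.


duty β = stance ticks per leg = 17
FL: stance ticks = 17; W→S at t=8 → φ=16
FR: stance ticks = 17; W→S at t=8 → φ=16
RL: stance ticks = 17; W→S at t=19 → φ=5
RR: stance ticks = 17; W→S at t=10 → φ=14

duty=17 offsets: FL=16 FR=16 RL=5 RR=14


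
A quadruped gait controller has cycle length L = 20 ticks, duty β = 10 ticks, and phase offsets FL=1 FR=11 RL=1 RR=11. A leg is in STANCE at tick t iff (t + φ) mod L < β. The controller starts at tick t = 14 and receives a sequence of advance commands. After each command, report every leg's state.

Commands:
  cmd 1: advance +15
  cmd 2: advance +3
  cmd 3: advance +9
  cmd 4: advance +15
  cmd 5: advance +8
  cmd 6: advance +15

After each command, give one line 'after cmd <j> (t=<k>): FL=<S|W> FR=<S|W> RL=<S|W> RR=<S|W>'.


start t=14: FL=W FR=S RL=W RR=S
cmd 1: advance +15 → t=29, phase=(10,0,10,0) → FL=W FR=S RL=W RR=S
cmd 2: advance +3 → t=32, phase=(13,3,13,3) → FL=W FR=S RL=W RR=S
cmd 3: advance +9 → t=41, phase=(2,12,2,12) → FL=S FR=W RL=S RR=W
cmd 4: advance +15 → t=56, phase=(17,7,17,7) → FL=W FR=S RL=W RR=S
cmd 5: advance +8 → t=64, phase=(5,15,5,15) → FL=S FR=W RL=S RR=W
cmd 6: advance +15 → t=79, phase=(0,10,0,10) → FL=S FR=W RL=S RR=W

after cmd 1 (t=29): FL=W FR=S RL=W RR=S
after cmd 2 (t=32): FL=W FR=S RL=W RR=S
after cmd 3 (t=41): FL=S FR=W RL=S RR=W
after cmd 4 (t=56): FL=W FR=S RL=W RR=S
after cmd 5 (t=64): FL=S FR=W RL=S RR=W
after cmd 6 (t=79): FL=S FR=W RL=S RR=W


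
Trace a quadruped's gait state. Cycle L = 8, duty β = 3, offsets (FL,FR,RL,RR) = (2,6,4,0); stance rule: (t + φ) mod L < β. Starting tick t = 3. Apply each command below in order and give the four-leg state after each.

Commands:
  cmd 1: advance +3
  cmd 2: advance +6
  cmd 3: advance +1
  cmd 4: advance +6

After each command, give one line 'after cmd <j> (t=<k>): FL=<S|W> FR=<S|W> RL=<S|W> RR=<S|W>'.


after cmd 1 (t=6): FL=S FR=W RL=S RR=W
after cmd 2 (t=12): FL=W FR=S RL=S RR=W
after cmd 3 (t=13): FL=W FR=W RL=S RR=W
after cmd 4 (t=19): FL=W FR=S RL=W RR=W

start t=3: FL=W FR=S RL=W RR=W
cmd 1: advance +3 → t=6, phase=(0,4,2,6) → FL=S FR=W RL=S RR=W
cmd 2: advance +6 → t=12, phase=(6,2,0,4) → FL=W FR=S RL=S RR=W
cmd 3: advance +1 → t=13, phase=(7,3,1,5) → FL=W FR=W RL=S RR=W
cmd 4: advance +6 → t=19, phase=(5,1,7,3) → FL=W FR=S RL=W RR=W


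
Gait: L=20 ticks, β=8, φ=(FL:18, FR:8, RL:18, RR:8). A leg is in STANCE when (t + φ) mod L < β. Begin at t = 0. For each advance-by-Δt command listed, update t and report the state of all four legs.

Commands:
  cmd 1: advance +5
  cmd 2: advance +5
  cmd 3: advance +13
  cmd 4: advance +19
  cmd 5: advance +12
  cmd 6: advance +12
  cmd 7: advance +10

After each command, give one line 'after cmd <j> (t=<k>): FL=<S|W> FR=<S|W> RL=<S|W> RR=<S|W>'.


start t=0: FL=W FR=W RL=W RR=W
cmd 1: advance +5 → t=5, phase=(3,13,3,13) → FL=S FR=W RL=S RR=W
cmd 2: advance +5 → t=10, phase=(8,18,8,18) → FL=W FR=W RL=W RR=W
cmd 3: advance +13 → t=23, phase=(1,11,1,11) → FL=S FR=W RL=S RR=W
cmd 4: advance +19 → t=42, phase=(0,10,0,10) → FL=S FR=W RL=S RR=W
cmd 5: advance +12 → t=54, phase=(12,2,12,2) → FL=W FR=S RL=W RR=S
cmd 6: advance +12 → t=66, phase=(4,14,4,14) → FL=S FR=W RL=S RR=W
cmd 7: advance +10 → t=76, phase=(14,4,14,4) → FL=W FR=S RL=W RR=S

after cmd 1 (t=5): FL=S FR=W RL=S RR=W
after cmd 2 (t=10): FL=W FR=W RL=W RR=W
after cmd 3 (t=23): FL=S FR=W RL=S RR=W
after cmd 4 (t=42): FL=S FR=W RL=S RR=W
after cmd 5 (t=54): FL=W FR=S RL=W RR=S
after cmd 6 (t=66): FL=S FR=W RL=S RR=W
after cmd 7 (t=76): FL=W FR=S RL=W RR=S


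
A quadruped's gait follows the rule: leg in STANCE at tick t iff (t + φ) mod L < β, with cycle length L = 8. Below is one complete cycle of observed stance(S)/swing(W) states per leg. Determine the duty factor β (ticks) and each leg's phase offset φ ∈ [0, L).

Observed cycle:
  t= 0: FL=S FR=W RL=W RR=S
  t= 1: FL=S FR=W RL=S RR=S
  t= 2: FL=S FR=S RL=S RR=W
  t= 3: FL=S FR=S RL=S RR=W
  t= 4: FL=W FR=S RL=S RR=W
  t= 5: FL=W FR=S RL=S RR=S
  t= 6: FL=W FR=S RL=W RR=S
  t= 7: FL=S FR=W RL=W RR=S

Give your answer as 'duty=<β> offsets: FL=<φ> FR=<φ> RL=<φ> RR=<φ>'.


duty β = stance ticks per leg = 5
FL: stance ticks = 5; W→S at t=7 → φ=1
FR: stance ticks = 5; W→S at t=2 → φ=6
RL: stance ticks = 5; W→S at t=1 → φ=7
RR: stance ticks = 5; W→S at t=5 → φ=3

duty=5 offsets: FL=1 FR=6 RL=7 RR=3


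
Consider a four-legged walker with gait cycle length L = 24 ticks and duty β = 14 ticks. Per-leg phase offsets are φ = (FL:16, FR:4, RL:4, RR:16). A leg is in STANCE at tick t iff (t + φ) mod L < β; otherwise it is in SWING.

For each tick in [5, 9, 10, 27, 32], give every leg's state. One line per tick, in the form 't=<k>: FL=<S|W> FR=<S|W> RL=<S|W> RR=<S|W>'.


t=5: FL=W FR=S RL=S RR=W
t=9: FL=S FR=S RL=S RR=S
t=10: FL=S FR=W RL=W RR=S
t=27: FL=W FR=S RL=S RR=W
t=32: FL=S FR=S RL=S RR=S

t=5: phase=(21,9,9,21) vs β=14 → FL=W FR=S RL=S RR=W
t=9: phase=(1,13,13,1) vs β=14 → FL=S FR=S RL=S RR=S
t=10: phase=(2,14,14,2) vs β=14 → FL=S FR=W RL=W RR=S
t=27: phase=(19,7,7,19) vs β=14 → FL=W FR=S RL=S RR=W
t=32: phase=(0,12,12,0) vs β=14 → FL=S FR=S RL=S RR=S


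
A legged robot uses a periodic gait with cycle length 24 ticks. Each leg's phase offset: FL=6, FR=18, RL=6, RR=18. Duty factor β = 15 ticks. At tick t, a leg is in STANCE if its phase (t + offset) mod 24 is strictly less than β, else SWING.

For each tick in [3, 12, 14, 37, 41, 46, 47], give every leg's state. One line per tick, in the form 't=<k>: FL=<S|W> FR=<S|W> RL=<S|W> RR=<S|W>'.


t=3: FL=S FR=W RL=S RR=W
t=12: FL=W FR=S RL=W RR=S
t=14: FL=W FR=S RL=W RR=S
t=37: FL=W FR=S RL=W RR=S
t=41: FL=W FR=S RL=W RR=S
t=46: FL=S FR=W RL=S RR=W
t=47: FL=S FR=W RL=S RR=W

t=3: phase=(9,21,9,21) vs β=15 → FL=S FR=W RL=S RR=W
t=12: phase=(18,6,18,6) vs β=15 → FL=W FR=S RL=W RR=S
t=14: phase=(20,8,20,8) vs β=15 → FL=W FR=S RL=W RR=S
t=37: phase=(19,7,19,7) vs β=15 → FL=W FR=S RL=W RR=S
t=41: phase=(23,11,23,11) vs β=15 → FL=W FR=S RL=W RR=S
t=46: phase=(4,16,4,16) vs β=15 → FL=S FR=W RL=S RR=W
t=47: phase=(5,17,5,17) vs β=15 → FL=S FR=W RL=S RR=W


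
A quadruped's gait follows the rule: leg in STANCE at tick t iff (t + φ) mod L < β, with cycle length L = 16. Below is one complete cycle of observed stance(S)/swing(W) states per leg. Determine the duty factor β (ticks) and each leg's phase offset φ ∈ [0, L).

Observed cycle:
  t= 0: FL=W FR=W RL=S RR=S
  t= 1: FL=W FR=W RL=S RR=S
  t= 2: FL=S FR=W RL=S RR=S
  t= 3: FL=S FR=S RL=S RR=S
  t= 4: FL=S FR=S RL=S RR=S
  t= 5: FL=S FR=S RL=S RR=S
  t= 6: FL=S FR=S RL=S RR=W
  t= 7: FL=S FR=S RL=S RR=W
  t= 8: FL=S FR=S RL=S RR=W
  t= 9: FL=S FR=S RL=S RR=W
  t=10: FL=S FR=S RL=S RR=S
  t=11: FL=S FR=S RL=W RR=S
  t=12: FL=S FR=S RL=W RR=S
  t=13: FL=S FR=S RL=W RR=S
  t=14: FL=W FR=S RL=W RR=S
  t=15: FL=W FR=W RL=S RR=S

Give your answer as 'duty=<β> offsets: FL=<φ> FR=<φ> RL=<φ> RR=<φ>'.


duty β = stance ticks per leg = 12
FL: stance ticks = 12; W→S at t=2 → φ=14
FR: stance ticks = 12; W→S at t=3 → φ=13
RL: stance ticks = 12; W→S at t=15 → φ=1
RR: stance ticks = 12; W→S at t=10 → φ=6

duty=12 offsets: FL=14 FR=13 RL=1 RR=6


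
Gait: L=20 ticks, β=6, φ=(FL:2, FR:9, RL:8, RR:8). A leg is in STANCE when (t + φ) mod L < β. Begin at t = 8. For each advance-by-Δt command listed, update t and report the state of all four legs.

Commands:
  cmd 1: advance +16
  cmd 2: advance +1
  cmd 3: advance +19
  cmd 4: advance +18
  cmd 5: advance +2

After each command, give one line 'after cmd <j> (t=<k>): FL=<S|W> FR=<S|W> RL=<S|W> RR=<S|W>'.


after cmd 1 (t=24): FL=W FR=W RL=W RR=W
after cmd 2 (t=25): FL=W FR=W RL=W RR=W
after cmd 3 (t=44): FL=W FR=W RL=W RR=W
after cmd 4 (t=62): FL=S FR=W RL=W RR=W
after cmd 5 (t=64): FL=W FR=W RL=W RR=W

start t=8: FL=W FR=W RL=W RR=W
cmd 1: advance +16 → t=24, phase=(6,13,12,12) → FL=W FR=W RL=W RR=W
cmd 2: advance +1 → t=25, phase=(7,14,13,13) → FL=W FR=W RL=W RR=W
cmd 3: advance +19 → t=44, phase=(6,13,12,12) → FL=W FR=W RL=W RR=W
cmd 4: advance +18 → t=62, phase=(4,11,10,10) → FL=S FR=W RL=W RR=W
cmd 5: advance +2 → t=64, phase=(6,13,12,12) → FL=W FR=W RL=W RR=W


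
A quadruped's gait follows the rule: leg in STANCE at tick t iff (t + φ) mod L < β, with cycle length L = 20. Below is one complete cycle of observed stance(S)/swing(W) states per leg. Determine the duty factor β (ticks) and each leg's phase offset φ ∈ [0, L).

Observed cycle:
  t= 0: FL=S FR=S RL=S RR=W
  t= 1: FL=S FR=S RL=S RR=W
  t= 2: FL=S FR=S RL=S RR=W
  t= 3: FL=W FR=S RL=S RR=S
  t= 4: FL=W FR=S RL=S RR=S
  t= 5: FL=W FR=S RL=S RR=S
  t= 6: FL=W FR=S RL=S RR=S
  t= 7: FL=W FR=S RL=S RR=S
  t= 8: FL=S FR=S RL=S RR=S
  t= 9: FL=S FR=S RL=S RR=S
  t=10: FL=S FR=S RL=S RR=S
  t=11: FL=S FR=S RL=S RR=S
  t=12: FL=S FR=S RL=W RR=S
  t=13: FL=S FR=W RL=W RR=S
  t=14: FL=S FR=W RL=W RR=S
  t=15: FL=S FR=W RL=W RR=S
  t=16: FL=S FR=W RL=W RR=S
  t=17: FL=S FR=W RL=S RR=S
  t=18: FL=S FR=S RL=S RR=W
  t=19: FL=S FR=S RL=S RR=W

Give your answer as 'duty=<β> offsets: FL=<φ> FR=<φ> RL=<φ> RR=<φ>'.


duty β = stance ticks per leg = 15
FL: stance ticks = 15; W→S at t=8 → φ=12
FR: stance ticks = 15; W→S at t=18 → φ=2
RL: stance ticks = 15; W→S at t=17 → φ=3
RR: stance ticks = 15; W→S at t=3 → φ=17

duty=15 offsets: FL=12 FR=2 RL=3 RR=17


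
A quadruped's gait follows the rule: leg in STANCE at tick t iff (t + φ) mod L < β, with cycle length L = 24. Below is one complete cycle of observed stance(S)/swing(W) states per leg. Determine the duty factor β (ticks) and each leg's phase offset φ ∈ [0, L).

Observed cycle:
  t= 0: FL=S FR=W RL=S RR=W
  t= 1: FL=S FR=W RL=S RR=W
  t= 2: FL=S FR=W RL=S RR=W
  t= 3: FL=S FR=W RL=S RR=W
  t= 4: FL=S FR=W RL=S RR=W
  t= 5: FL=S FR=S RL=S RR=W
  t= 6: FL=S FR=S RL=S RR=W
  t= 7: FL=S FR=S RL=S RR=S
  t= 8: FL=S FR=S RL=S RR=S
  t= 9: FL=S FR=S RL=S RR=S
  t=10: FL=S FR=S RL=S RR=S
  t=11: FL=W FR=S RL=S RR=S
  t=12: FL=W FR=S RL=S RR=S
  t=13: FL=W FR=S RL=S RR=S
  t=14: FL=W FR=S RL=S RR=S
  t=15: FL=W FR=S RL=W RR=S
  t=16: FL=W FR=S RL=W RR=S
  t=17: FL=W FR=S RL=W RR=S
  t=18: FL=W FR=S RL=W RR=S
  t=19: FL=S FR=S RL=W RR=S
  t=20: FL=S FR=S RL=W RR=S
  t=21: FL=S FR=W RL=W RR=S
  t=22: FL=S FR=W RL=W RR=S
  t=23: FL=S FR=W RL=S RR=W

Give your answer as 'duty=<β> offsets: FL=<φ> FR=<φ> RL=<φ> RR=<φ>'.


duty β = stance ticks per leg = 16
FL: stance ticks = 16; W→S at t=19 → φ=5
FR: stance ticks = 16; W→S at t=5 → φ=19
RL: stance ticks = 16; W→S at t=23 → φ=1
RR: stance ticks = 16; W→S at t=7 → φ=17

duty=16 offsets: FL=5 FR=19 RL=1 RR=17


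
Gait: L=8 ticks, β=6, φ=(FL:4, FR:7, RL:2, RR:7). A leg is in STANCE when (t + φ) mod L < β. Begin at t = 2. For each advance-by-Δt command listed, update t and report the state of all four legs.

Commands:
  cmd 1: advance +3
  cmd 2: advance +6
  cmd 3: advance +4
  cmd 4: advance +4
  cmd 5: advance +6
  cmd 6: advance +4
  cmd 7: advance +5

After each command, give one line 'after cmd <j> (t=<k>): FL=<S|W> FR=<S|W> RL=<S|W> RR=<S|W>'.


start t=2: FL=W FR=S RL=S RR=S
cmd 1: advance +3 → t=5, phase=(1,4,7,4) → FL=S FR=S RL=W RR=S
cmd 2: advance +6 → t=11, phase=(7,2,5,2) → FL=W FR=S RL=S RR=S
cmd 3: advance +4 → t=15, phase=(3,6,1,6) → FL=S FR=W RL=S RR=W
cmd 4: advance +4 → t=19, phase=(7,2,5,2) → FL=W FR=S RL=S RR=S
cmd 5: advance +6 → t=25, phase=(5,0,3,0) → FL=S FR=S RL=S RR=S
cmd 6: advance +4 → t=29, phase=(1,4,7,4) → FL=S FR=S RL=W RR=S
cmd 7: advance +5 → t=34, phase=(6,1,4,1) → FL=W FR=S RL=S RR=S

after cmd 1 (t=5): FL=S FR=S RL=W RR=S
after cmd 2 (t=11): FL=W FR=S RL=S RR=S
after cmd 3 (t=15): FL=S FR=W RL=S RR=W
after cmd 4 (t=19): FL=W FR=S RL=S RR=S
after cmd 5 (t=25): FL=S FR=S RL=S RR=S
after cmd 6 (t=29): FL=S FR=S RL=W RR=S
after cmd 7 (t=34): FL=W FR=S RL=S RR=S


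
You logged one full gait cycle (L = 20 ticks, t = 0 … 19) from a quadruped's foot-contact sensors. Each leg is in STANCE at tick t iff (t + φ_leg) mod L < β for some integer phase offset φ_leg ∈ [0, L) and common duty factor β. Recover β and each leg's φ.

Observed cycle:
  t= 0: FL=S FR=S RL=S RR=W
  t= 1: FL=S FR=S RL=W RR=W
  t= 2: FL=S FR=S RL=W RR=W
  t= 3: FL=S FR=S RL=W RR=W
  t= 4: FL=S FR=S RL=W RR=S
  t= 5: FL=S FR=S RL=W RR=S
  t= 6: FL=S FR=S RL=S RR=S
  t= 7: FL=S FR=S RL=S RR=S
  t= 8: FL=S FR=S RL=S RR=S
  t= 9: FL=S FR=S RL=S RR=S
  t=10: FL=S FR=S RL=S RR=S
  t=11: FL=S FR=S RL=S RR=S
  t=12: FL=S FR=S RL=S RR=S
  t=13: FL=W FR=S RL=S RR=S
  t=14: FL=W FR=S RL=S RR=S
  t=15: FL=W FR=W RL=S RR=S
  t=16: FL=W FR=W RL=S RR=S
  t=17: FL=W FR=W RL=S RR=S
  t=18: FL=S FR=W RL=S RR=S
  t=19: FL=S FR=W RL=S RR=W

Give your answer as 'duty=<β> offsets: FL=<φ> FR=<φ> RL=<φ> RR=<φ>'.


duty β = stance ticks per leg = 15
FL: stance ticks = 15; W→S at t=18 → φ=2
FR: stance ticks = 15; W→S at t=0 → φ=0
RL: stance ticks = 15; W→S at t=6 → φ=14
RR: stance ticks = 15; W→S at t=4 → φ=16

duty=15 offsets: FL=2 FR=0 RL=14 RR=16


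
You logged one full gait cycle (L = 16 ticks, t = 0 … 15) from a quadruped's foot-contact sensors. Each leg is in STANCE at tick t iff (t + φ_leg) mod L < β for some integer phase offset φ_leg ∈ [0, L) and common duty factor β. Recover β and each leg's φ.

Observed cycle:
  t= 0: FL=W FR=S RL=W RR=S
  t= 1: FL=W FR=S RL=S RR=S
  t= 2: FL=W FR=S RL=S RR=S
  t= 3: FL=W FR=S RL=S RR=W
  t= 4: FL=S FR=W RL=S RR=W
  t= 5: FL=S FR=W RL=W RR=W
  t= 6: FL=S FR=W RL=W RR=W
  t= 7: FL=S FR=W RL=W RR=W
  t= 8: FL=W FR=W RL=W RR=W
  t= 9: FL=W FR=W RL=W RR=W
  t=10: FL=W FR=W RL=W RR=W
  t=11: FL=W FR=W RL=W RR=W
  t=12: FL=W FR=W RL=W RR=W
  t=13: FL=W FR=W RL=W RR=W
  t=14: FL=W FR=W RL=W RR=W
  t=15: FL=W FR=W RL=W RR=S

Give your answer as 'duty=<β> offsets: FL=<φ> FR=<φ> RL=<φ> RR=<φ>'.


duty β = stance ticks per leg = 4
FL: stance ticks = 4; W→S at t=4 → φ=12
FR: stance ticks = 4; W→S at t=0 → φ=0
RL: stance ticks = 4; W→S at t=1 → φ=15
RR: stance ticks = 4; W→S at t=15 → φ=1

duty=4 offsets: FL=12 FR=0 RL=15 RR=1


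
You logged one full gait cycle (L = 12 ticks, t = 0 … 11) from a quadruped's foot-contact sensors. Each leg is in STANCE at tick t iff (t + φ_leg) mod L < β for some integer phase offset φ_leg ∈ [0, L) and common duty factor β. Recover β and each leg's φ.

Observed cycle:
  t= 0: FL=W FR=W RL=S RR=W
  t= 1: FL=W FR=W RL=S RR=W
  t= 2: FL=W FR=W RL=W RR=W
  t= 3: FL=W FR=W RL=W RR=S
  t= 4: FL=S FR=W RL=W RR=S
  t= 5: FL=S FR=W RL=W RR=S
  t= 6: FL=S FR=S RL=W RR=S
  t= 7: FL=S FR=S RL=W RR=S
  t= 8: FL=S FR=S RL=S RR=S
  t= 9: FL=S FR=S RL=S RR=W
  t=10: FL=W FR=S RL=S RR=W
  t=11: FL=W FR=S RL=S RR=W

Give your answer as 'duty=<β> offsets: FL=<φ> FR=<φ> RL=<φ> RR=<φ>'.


duty β = stance ticks per leg = 6
FL: stance ticks = 6; W→S at t=4 → φ=8
FR: stance ticks = 6; W→S at t=6 → φ=6
RL: stance ticks = 6; W→S at t=8 → φ=4
RR: stance ticks = 6; W→S at t=3 → φ=9

duty=6 offsets: FL=8 FR=6 RL=4 RR=9


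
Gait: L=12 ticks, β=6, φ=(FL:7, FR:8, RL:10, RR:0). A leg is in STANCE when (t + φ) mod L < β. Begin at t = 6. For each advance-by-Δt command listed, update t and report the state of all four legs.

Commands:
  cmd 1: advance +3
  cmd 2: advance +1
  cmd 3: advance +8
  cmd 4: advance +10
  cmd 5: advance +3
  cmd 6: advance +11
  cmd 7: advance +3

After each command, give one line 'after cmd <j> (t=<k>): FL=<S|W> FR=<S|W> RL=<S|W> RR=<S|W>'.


after cmd 1 (t=9): FL=S FR=S RL=W RR=W
after cmd 2 (t=10): FL=S FR=W RL=W RR=W
after cmd 3 (t=18): FL=S FR=S RL=S RR=W
after cmd 4 (t=28): FL=W FR=S RL=S RR=S
after cmd 5 (t=31): FL=S FR=S RL=S RR=W
after cmd 6 (t=42): FL=S FR=S RL=S RR=W
after cmd 7 (t=45): FL=S FR=S RL=W RR=W

start t=6: FL=S FR=S RL=S RR=W
cmd 1: advance +3 → t=9, phase=(4,5,7,9) → FL=S FR=S RL=W RR=W
cmd 2: advance +1 → t=10, phase=(5,6,8,10) → FL=S FR=W RL=W RR=W
cmd 3: advance +8 → t=18, phase=(1,2,4,6) → FL=S FR=S RL=S RR=W
cmd 4: advance +10 → t=28, phase=(11,0,2,4) → FL=W FR=S RL=S RR=S
cmd 5: advance +3 → t=31, phase=(2,3,5,7) → FL=S FR=S RL=S RR=W
cmd 6: advance +11 → t=42, phase=(1,2,4,6) → FL=S FR=S RL=S RR=W
cmd 7: advance +3 → t=45, phase=(4,5,7,9) → FL=S FR=S RL=W RR=W


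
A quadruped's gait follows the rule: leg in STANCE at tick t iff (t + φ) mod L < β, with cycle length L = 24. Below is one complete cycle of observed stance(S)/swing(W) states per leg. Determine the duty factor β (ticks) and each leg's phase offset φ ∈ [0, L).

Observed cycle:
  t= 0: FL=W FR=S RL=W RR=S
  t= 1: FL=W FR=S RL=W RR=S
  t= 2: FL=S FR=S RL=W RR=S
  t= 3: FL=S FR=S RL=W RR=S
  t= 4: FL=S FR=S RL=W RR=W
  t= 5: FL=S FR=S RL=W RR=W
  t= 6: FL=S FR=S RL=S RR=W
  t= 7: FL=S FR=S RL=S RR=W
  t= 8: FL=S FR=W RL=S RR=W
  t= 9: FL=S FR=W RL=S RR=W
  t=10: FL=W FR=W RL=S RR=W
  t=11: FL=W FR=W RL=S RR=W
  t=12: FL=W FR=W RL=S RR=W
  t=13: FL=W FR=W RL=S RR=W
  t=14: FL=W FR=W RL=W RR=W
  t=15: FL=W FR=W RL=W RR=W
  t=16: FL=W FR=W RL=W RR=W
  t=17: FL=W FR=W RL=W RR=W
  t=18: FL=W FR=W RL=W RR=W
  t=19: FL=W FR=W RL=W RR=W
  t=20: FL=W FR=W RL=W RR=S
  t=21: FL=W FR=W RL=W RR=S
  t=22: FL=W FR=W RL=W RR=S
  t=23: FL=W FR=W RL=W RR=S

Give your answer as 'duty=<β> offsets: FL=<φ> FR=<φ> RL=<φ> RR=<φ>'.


duty β = stance ticks per leg = 8
FL: stance ticks = 8; W→S at t=2 → φ=22
FR: stance ticks = 8; W→S at t=0 → φ=0
RL: stance ticks = 8; W→S at t=6 → φ=18
RR: stance ticks = 8; W→S at t=20 → φ=4

duty=8 offsets: FL=22 FR=0 RL=18 RR=4


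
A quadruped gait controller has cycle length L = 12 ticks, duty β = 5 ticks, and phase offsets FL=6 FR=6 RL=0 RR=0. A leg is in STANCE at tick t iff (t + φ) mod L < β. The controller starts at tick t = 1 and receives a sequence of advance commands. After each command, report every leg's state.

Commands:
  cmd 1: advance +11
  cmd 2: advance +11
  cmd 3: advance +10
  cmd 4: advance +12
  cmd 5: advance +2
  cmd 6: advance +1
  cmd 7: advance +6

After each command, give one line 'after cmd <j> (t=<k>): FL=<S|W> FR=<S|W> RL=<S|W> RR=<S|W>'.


after cmd 1 (t=12): FL=W FR=W RL=S RR=S
after cmd 2 (t=23): FL=W FR=W RL=W RR=W
after cmd 3 (t=33): FL=S FR=S RL=W RR=W
after cmd 4 (t=45): FL=S FR=S RL=W RR=W
after cmd 5 (t=47): FL=W FR=W RL=W RR=W
after cmd 6 (t=48): FL=W FR=W RL=S RR=S
after cmd 7 (t=54): FL=S FR=S RL=W RR=W

start t=1: FL=W FR=W RL=S RR=S
cmd 1: advance +11 → t=12, phase=(6,6,0,0) → FL=W FR=W RL=S RR=S
cmd 2: advance +11 → t=23, phase=(5,5,11,11) → FL=W FR=W RL=W RR=W
cmd 3: advance +10 → t=33, phase=(3,3,9,9) → FL=S FR=S RL=W RR=W
cmd 4: advance +12 → t=45, phase=(3,3,9,9) → FL=S FR=S RL=W RR=W
cmd 5: advance +2 → t=47, phase=(5,5,11,11) → FL=W FR=W RL=W RR=W
cmd 6: advance +1 → t=48, phase=(6,6,0,0) → FL=W FR=W RL=S RR=S
cmd 7: advance +6 → t=54, phase=(0,0,6,6) → FL=S FR=S RL=W RR=W


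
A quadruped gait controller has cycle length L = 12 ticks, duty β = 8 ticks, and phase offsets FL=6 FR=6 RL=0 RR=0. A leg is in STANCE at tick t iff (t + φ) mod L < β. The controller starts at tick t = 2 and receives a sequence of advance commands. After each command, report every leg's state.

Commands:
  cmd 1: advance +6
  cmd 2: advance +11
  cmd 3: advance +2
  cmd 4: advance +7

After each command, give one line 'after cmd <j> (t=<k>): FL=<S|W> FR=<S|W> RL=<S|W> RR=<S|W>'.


start t=2: FL=W FR=W RL=S RR=S
cmd 1: advance +6 → t=8, phase=(2,2,8,8) → FL=S FR=S RL=W RR=W
cmd 2: advance +11 → t=19, phase=(1,1,7,7) → FL=S FR=S RL=S RR=S
cmd 3: advance +2 → t=21, phase=(3,3,9,9) → FL=S FR=S RL=W RR=W
cmd 4: advance +7 → t=28, phase=(10,10,4,4) → FL=W FR=W RL=S RR=S

after cmd 1 (t=8): FL=S FR=S RL=W RR=W
after cmd 2 (t=19): FL=S FR=S RL=S RR=S
after cmd 3 (t=21): FL=S FR=S RL=W RR=W
after cmd 4 (t=28): FL=W FR=W RL=S RR=S


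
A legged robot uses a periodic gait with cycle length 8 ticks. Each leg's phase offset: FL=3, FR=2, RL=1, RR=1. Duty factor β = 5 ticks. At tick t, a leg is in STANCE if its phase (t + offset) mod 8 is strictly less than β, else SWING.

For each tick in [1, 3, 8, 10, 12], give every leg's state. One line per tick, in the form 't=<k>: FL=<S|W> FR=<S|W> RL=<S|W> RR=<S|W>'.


t=1: phase=(4,3,2,2) vs β=5 → FL=S FR=S RL=S RR=S
t=3: phase=(6,5,4,4) vs β=5 → FL=W FR=W RL=S RR=S
t=8: phase=(3,2,1,1) vs β=5 → FL=S FR=S RL=S RR=S
t=10: phase=(5,4,3,3) vs β=5 → FL=W FR=S RL=S RR=S
t=12: phase=(7,6,5,5) vs β=5 → FL=W FR=W RL=W RR=W

t=1: FL=S FR=S RL=S RR=S
t=3: FL=W FR=W RL=S RR=S
t=8: FL=S FR=S RL=S RR=S
t=10: FL=W FR=S RL=S RR=S
t=12: FL=W FR=W RL=W RR=W


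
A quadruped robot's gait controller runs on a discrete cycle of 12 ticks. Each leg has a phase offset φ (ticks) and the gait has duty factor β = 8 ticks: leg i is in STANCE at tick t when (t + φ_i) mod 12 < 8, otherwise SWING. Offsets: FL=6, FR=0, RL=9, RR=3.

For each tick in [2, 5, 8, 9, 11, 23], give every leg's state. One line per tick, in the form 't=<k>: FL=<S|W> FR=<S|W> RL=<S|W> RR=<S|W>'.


t=2: FL=W FR=S RL=W RR=S
t=5: FL=W FR=S RL=S RR=W
t=8: FL=S FR=W RL=S RR=W
t=9: FL=S FR=W RL=S RR=S
t=11: FL=S FR=W RL=W RR=S
t=23: FL=S FR=W RL=W RR=S

t=2: phase=(8,2,11,5) vs β=8 → FL=W FR=S RL=W RR=S
t=5: phase=(11,5,2,8) vs β=8 → FL=W FR=S RL=S RR=W
t=8: phase=(2,8,5,11) vs β=8 → FL=S FR=W RL=S RR=W
t=9: phase=(3,9,6,0) vs β=8 → FL=S FR=W RL=S RR=S
t=11: phase=(5,11,8,2) vs β=8 → FL=S FR=W RL=W RR=S
t=23: phase=(5,11,8,2) vs β=8 → FL=S FR=W RL=W RR=S


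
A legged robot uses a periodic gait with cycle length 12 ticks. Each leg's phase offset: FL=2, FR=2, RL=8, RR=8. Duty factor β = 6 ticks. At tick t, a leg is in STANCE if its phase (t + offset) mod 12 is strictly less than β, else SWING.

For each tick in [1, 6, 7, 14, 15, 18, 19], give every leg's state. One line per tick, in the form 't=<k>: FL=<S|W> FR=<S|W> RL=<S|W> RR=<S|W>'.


t=1: FL=S FR=S RL=W RR=W
t=6: FL=W FR=W RL=S RR=S
t=7: FL=W FR=W RL=S RR=S
t=14: FL=S FR=S RL=W RR=W
t=15: FL=S FR=S RL=W RR=W
t=18: FL=W FR=W RL=S RR=S
t=19: FL=W FR=W RL=S RR=S

t=1: phase=(3,3,9,9) vs β=6 → FL=S FR=S RL=W RR=W
t=6: phase=(8,8,2,2) vs β=6 → FL=W FR=W RL=S RR=S
t=7: phase=(9,9,3,3) vs β=6 → FL=W FR=W RL=S RR=S
t=14: phase=(4,4,10,10) vs β=6 → FL=S FR=S RL=W RR=W
t=15: phase=(5,5,11,11) vs β=6 → FL=S FR=S RL=W RR=W
t=18: phase=(8,8,2,2) vs β=6 → FL=W FR=W RL=S RR=S
t=19: phase=(9,9,3,3) vs β=6 → FL=W FR=W RL=S RR=S


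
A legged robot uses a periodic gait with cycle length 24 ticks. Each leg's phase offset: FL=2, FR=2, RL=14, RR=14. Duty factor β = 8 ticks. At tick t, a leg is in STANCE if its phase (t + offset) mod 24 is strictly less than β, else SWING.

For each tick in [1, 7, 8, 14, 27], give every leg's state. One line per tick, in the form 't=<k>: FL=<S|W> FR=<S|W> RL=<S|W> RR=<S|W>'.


t=1: FL=S FR=S RL=W RR=W
t=7: FL=W FR=W RL=W RR=W
t=8: FL=W FR=W RL=W RR=W
t=14: FL=W FR=W RL=S RR=S
t=27: FL=S FR=S RL=W RR=W

t=1: phase=(3,3,15,15) vs β=8 → FL=S FR=S RL=W RR=W
t=7: phase=(9,9,21,21) vs β=8 → FL=W FR=W RL=W RR=W
t=8: phase=(10,10,22,22) vs β=8 → FL=W FR=W RL=W RR=W
t=14: phase=(16,16,4,4) vs β=8 → FL=W FR=W RL=S RR=S
t=27: phase=(5,5,17,17) vs β=8 → FL=S FR=S RL=W RR=W


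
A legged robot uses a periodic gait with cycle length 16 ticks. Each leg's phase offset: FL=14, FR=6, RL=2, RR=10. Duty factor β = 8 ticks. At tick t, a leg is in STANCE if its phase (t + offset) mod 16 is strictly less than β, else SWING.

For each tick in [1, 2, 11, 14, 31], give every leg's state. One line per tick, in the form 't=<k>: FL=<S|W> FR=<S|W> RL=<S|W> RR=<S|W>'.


t=1: FL=W FR=S RL=S RR=W
t=2: FL=S FR=W RL=S RR=W
t=11: FL=W FR=S RL=W RR=S
t=14: FL=W FR=S RL=S RR=W
t=31: FL=W FR=S RL=S RR=W

t=1: phase=(15,7,3,11) vs β=8 → FL=W FR=S RL=S RR=W
t=2: phase=(0,8,4,12) vs β=8 → FL=S FR=W RL=S RR=W
t=11: phase=(9,1,13,5) vs β=8 → FL=W FR=S RL=W RR=S
t=14: phase=(12,4,0,8) vs β=8 → FL=W FR=S RL=S RR=W
t=31: phase=(13,5,1,9) vs β=8 → FL=W FR=S RL=S RR=W


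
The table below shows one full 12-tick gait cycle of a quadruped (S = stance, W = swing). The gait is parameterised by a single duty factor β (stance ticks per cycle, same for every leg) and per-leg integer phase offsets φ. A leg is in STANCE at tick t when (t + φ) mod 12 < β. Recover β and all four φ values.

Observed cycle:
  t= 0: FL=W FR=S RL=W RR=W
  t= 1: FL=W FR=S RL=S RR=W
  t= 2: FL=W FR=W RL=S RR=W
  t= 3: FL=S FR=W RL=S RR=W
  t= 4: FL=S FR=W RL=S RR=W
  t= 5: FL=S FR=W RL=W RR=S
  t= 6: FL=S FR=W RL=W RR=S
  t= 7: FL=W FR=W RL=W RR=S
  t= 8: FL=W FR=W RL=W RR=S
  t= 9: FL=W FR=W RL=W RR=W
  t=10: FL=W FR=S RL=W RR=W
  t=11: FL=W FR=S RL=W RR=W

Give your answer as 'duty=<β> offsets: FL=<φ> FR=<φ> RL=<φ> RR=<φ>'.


duty β = stance ticks per leg = 4
FL: stance ticks = 4; W→S at t=3 → φ=9
FR: stance ticks = 4; W→S at t=10 → φ=2
RL: stance ticks = 4; W→S at t=1 → φ=11
RR: stance ticks = 4; W→S at t=5 → φ=7

duty=4 offsets: FL=9 FR=2 RL=11 RR=7


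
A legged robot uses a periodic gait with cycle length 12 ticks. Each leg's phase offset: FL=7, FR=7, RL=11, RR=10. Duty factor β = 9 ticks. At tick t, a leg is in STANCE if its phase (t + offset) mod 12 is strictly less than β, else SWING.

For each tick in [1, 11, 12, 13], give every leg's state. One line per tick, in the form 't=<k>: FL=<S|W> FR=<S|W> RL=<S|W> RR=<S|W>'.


t=1: FL=S FR=S RL=S RR=W
t=11: FL=S FR=S RL=W RR=W
t=12: FL=S FR=S RL=W RR=W
t=13: FL=S FR=S RL=S RR=W

t=1: phase=(8,8,0,11) vs β=9 → FL=S FR=S RL=S RR=W
t=11: phase=(6,6,10,9) vs β=9 → FL=S FR=S RL=W RR=W
t=12: phase=(7,7,11,10) vs β=9 → FL=S FR=S RL=W RR=W
t=13: phase=(8,8,0,11) vs β=9 → FL=S FR=S RL=S RR=W


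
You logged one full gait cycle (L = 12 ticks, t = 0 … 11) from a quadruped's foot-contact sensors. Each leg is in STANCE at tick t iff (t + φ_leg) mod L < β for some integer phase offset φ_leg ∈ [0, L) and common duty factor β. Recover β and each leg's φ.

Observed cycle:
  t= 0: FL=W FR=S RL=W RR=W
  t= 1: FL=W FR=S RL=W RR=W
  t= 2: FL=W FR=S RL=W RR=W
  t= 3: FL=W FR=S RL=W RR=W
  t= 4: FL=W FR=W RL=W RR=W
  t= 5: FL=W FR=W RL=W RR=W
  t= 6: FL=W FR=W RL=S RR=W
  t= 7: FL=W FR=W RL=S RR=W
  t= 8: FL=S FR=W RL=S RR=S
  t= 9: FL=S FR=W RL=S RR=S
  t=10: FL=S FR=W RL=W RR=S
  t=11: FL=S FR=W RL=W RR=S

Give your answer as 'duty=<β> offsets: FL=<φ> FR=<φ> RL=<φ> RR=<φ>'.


duty=4 offsets: FL=4 FR=0 RL=6 RR=4

duty β = stance ticks per leg = 4
FL: stance ticks = 4; W→S at t=8 → φ=4
FR: stance ticks = 4; W→S at t=0 → φ=0
RL: stance ticks = 4; W→S at t=6 → φ=6
RR: stance ticks = 4; W→S at t=8 → φ=4


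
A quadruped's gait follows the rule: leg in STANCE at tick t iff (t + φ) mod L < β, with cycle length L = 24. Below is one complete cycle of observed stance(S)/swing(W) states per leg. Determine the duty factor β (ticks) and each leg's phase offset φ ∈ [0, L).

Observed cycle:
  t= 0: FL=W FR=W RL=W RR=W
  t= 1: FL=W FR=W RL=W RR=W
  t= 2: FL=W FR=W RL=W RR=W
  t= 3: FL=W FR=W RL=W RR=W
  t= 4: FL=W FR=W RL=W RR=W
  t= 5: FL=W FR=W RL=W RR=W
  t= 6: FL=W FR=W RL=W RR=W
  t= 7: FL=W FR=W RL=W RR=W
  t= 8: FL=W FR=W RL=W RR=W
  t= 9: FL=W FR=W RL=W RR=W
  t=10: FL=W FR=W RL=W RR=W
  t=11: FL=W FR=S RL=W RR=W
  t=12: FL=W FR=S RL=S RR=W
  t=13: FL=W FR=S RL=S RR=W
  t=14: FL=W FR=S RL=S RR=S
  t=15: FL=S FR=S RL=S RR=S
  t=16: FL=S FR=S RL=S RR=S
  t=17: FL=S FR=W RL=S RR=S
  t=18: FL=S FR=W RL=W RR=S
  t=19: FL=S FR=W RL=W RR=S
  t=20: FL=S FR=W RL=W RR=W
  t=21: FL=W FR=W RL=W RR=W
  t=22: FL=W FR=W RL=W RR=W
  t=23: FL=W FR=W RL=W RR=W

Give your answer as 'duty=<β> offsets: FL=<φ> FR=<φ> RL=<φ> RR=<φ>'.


duty β = stance ticks per leg = 6
FL: stance ticks = 6; W→S at t=15 → φ=9
FR: stance ticks = 6; W→S at t=11 → φ=13
RL: stance ticks = 6; W→S at t=12 → φ=12
RR: stance ticks = 6; W→S at t=14 → φ=10

duty=6 offsets: FL=9 FR=13 RL=12 RR=10


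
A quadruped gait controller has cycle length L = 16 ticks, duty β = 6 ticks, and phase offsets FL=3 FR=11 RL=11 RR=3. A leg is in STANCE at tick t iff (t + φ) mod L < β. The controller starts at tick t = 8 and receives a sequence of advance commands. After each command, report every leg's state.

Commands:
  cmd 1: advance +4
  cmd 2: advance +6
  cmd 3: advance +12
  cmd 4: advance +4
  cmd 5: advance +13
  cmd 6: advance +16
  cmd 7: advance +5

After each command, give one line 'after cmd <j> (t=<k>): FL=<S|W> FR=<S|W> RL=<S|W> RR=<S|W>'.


start t=8: FL=W FR=S RL=S RR=W
cmd 1: advance +4 → t=12, phase=(15,7,7,15) → FL=W FR=W RL=W RR=W
cmd 2: advance +6 → t=18, phase=(5,13,13,5) → FL=S FR=W RL=W RR=S
cmd 3: advance +12 → t=30, phase=(1,9,9,1) → FL=S FR=W RL=W RR=S
cmd 4: advance +4 → t=34, phase=(5,13,13,5) → FL=S FR=W RL=W RR=S
cmd 5: advance +13 → t=47, phase=(2,10,10,2) → FL=S FR=W RL=W RR=S
cmd 6: advance +16 → t=63, phase=(2,10,10,2) → FL=S FR=W RL=W RR=S
cmd 7: advance +5 → t=68, phase=(7,15,15,7) → FL=W FR=W RL=W RR=W

after cmd 1 (t=12): FL=W FR=W RL=W RR=W
after cmd 2 (t=18): FL=S FR=W RL=W RR=S
after cmd 3 (t=30): FL=S FR=W RL=W RR=S
after cmd 4 (t=34): FL=S FR=W RL=W RR=S
after cmd 5 (t=47): FL=S FR=W RL=W RR=S
after cmd 6 (t=63): FL=S FR=W RL=W RR=S
after cmd 7 (t=68): FL=W FR=W RL=W RR=W


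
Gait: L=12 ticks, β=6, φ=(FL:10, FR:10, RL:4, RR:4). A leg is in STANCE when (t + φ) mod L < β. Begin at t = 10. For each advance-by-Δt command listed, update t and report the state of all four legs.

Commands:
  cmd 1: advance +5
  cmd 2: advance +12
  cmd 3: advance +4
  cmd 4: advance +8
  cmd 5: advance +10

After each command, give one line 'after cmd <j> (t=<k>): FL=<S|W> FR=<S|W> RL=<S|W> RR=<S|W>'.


start t=10: FL=W FR=W RL=S RR=S
cmd 1: advance +5 → t=15, phase=(1,1,7,7) → FL=S FR=S RL=W RR=W
cmd 2: advance +12 → t=27, phase=(1,1,7,7) → FL=S FR=S RL=W RR=W
cmd 3: advance +4 → t=31, phase=(5,5,11,11) → FL=S FR=S RL=W RR=W
cmd 4: advance +8 → t=39, phase=(1,1,7,7) → FL=S FR=S RL=W RR=W
cmd 5: advance +10 → t=49, phase=(11,11,5,5) → FL=W FR=W RL=S RR=S

after cmd 1 (t=15): FL=S FR=S RL=W RR=W
after cmd 2 (t=27): FL=S FR=S RL=W RR=W
after cmd 3 (t=31): FL=S FR=S RL=W RR=W
after cmd 4 (t=39): FL=S FR=S RL=W RR=W
after cmd 5 (t=49): FL=W FR=W RL=S RR=S


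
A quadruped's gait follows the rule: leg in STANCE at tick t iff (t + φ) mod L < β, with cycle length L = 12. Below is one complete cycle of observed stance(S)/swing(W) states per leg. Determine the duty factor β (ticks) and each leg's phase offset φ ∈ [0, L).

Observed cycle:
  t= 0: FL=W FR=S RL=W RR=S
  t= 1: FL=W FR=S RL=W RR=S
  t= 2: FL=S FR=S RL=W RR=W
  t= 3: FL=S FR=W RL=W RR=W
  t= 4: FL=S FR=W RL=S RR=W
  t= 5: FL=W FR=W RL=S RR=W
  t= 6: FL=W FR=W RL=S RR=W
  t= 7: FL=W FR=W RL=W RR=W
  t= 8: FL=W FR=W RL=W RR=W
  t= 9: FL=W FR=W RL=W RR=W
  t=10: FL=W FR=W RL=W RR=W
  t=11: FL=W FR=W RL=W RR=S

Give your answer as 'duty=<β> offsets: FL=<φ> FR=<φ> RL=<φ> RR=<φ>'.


duty=3 offsets: FL=10 FR=0 RL=8 RR=1

duty β = stance ticks per leg = 3
FL: stance ticks = 3; W→S at t=2 → φ=10
FR: stance ticks = 3; W→S at t=0 → φ=0
RL: stance ticks = 3; W→S at t=4 → φ=8
RR: stance ticks = 3; W→S at t=11 → φ=1


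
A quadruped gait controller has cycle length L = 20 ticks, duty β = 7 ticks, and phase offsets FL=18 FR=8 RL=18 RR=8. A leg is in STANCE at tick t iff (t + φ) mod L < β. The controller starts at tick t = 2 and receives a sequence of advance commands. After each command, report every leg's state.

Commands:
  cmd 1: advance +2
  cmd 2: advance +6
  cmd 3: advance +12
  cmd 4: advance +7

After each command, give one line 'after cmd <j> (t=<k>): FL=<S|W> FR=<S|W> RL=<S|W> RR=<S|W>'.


after cmd 1 (t=4): FL=S FR=W RL=S RR=W
after cmd 2 (t=10): FL=W FR=W RL=W RR=W
after cmd 3 (t=22): FL=S FR=W RL=S RR=W
after cmd 4 (t=29): FL=W FR=W RL=W RR=W

start t=2: FL=S FR=W RL=S RR=W
cmd 1: advance +2 → t=4, phase=(2,12,2,12) → FL=S FR=W RL=S RR=W
cmd 2: advance +6 → t=10, phase=(8,18,8,18) → FL=W FR=W RL=W RR=W
cmd 3: advance +12 → t=22, phase=(0,10,0,10) → FL=S FR=W RL=S RR=W
cmd 4: advance +7 → t=29, phase=(7,17,7,17) → FL=W FR=W RL=W RR=W


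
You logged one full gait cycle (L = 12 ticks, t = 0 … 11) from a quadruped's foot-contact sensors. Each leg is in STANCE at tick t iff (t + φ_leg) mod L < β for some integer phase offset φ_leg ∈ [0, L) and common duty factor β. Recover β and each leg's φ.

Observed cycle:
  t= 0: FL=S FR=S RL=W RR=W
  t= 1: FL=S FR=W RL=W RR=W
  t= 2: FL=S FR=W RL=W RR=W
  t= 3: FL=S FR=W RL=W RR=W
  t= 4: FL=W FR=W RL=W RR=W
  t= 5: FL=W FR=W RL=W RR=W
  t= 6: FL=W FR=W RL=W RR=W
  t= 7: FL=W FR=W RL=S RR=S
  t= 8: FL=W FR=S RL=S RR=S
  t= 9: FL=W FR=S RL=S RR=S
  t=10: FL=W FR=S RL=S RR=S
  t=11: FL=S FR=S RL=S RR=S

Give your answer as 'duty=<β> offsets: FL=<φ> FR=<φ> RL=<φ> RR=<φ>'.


duty β = stance ticks per leg = 5
FL: stance ticks = 5; W→S at t=11 → φ=1
FR: stance ticks = 5; W→S at t=8 → φ=4
RL: stance ticks = 5; W→S at t=7 → φ=5
RR: stance ticks = 5; W→S at t=7 → φ=5

duty=5 offsets: FL=1 FR=4 RL=5 RR=5


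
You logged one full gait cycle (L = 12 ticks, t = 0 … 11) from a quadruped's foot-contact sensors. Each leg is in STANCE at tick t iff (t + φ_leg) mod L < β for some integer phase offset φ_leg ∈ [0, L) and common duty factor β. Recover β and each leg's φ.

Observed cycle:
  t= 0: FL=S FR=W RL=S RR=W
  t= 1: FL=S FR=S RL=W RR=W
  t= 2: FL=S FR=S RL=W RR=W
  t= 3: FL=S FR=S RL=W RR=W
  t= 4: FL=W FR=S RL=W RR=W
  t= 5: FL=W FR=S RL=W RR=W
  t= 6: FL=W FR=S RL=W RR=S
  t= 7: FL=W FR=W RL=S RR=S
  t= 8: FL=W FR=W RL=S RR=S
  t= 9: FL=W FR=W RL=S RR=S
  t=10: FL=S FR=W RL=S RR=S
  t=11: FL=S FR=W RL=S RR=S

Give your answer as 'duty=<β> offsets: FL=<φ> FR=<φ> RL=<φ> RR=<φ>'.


duty=6 offsets: FL=2 FR=11 RL=5 RR=6

duty β = stance ticks per leg = 6
FL: stance ticks = 6; W→S at t=10 → φ=2
FR: stance ticks = 6; W→S at t=1 → φ=11
RL: stance ticks = 6; W→S at t=7 → φ=5
RR: stance ticks = 6; W→S at t=6 → φ=6


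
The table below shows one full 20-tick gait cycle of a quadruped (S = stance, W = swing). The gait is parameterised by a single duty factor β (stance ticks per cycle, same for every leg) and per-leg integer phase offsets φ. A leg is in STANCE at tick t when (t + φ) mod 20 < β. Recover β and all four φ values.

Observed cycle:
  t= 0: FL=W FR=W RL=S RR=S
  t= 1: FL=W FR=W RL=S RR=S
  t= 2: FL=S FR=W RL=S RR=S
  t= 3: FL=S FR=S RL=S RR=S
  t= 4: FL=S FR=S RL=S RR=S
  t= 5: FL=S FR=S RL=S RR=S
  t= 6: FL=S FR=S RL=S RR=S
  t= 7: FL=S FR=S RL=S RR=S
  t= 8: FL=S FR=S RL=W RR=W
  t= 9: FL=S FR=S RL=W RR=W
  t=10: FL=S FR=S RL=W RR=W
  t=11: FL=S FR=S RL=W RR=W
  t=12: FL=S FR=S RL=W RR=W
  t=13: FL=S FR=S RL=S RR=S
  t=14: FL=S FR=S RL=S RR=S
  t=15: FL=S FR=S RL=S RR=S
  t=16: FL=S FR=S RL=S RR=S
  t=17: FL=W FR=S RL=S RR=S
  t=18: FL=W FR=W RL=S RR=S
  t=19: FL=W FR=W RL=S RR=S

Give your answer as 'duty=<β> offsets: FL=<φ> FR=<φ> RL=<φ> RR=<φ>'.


duty β = stance ticks per leg = 15
FL: stance ticks = 15; W→S at t=2 → φ=18
FR: stance ticks = 15; W→S at t=3 → φ=17
RL: stance ticks = 15; W→S at t=13 → φ=7
RR: stance ticks = 15; W→S at t=13 → φ=7

duty=15 offsets: FL=18 FR=17 RL=7 RR=7


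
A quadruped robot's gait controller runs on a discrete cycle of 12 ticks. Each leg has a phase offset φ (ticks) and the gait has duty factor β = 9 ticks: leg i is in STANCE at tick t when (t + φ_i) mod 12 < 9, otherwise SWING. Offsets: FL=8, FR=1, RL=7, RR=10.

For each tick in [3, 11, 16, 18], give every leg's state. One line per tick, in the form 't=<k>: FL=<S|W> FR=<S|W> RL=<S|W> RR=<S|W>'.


t=3: FL=W FR=S RL=W RR=S
t=11: FL=S FR=S RL=S RR=W
t=16: FL=S FR=S RL=W RR=S
t=18: FL=S FR=S RL=S RR=S

t=3: phase=(11,4,10,1) vs β=9 → FL=W FR=S RL=W RR=S
t=11: phase=(7,0,6,9) vs β=9 → FL=S FR=S RL=S RR=W
t=16: phase=(0,5,11,2) vs β=9 → FL=S FR=S RL=W RR=S
t=18: phase=(2,7,1,4) vs β=9 → FL=S FR=S RL=S RR=S


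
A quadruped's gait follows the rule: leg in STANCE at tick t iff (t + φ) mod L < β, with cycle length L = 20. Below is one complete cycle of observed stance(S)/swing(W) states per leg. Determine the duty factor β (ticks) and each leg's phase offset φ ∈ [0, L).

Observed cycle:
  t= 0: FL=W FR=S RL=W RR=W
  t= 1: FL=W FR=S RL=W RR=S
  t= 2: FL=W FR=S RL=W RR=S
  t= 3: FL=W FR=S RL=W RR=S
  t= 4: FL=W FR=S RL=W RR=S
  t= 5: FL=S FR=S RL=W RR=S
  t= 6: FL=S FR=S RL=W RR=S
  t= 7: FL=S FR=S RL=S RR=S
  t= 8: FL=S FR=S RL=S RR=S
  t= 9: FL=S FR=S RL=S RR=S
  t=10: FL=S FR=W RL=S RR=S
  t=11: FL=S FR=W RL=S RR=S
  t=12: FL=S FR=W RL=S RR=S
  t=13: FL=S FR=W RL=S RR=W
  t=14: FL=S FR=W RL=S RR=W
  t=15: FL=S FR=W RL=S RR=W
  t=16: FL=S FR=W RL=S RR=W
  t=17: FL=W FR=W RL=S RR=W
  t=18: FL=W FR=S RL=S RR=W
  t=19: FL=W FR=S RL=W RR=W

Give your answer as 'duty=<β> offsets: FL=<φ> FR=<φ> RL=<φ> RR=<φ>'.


duty=12 offsets: FL=15 FR=2 RL=13 RR=19

duty β = stance ticks per leg = 12
FL: stance ticks = 12; W→S at t=5 → φ=15
FR: stance ticks = 12; W→S at t=18 → φ=2
RL: stance ticks = 12; W→S at t=7 → φ=13
RR: stance ticks = 12; W→S at t=1 → φ=19


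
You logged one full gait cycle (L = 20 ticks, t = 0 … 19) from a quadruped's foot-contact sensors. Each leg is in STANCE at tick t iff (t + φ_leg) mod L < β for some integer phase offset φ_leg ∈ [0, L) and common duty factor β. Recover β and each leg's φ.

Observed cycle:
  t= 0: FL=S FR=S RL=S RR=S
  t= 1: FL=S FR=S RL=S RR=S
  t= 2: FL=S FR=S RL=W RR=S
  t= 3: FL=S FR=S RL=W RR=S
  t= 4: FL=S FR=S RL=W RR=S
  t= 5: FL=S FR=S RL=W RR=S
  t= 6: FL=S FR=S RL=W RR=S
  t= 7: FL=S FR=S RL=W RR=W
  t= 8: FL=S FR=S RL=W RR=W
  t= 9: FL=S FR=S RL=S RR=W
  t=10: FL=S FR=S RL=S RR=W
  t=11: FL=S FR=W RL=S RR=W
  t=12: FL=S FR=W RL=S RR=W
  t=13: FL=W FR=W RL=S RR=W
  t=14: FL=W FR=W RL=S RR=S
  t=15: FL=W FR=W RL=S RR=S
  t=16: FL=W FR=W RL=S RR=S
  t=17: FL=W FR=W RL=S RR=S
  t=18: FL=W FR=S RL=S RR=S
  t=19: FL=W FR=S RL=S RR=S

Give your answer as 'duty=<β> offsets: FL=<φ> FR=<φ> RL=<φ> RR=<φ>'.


duty=13 offsets: FL=0 FR=2 RL=11 RR=6

duty β = stance ticks per leg = 13
FL: stance ticks = 13; W→S at t=0 → φ=0
FR: stance ticks = 13; W→S at t=18 → φ=2
RL: stance ticks = 13; W→S at t=9 → φ=11
RR: stance ticks = 13; W→S at t=14 → φ=6


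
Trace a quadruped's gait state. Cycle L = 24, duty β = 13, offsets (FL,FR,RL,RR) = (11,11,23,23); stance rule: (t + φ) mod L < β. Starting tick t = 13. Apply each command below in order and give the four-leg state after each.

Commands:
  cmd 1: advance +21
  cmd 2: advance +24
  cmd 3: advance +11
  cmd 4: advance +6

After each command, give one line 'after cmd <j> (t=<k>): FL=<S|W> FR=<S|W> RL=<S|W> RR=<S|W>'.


after cmd 1 (t=34): FL=W FR=W RL=S RR=S
after cmd 2 (t=58): FL=W FR=W RL=S RR=S
after cmd 3 (t=69): FL=S FR=S RL=W RR=W
after cmd 4 (t=75): FL=W FR=W RL=S RR=S

start t=13: FL=S FR=S RL=S RR=S
cmd 1: advance +21 → t=34, phase=(21,21,9,9) → FL=W FR=W RL=S RR=S
cmd 2: advance +24 → t=58, phase=(21,21,9,9) → FL=W FR=W RL=S RR=S
cmd 3: advance +11 → t=69, phase=(8,8,20,20) → FL=S FR=S RL=W RR=W
cmd 4: advance +6 → t=75, phase=(14,14,2,2) → FL=W FR=W RL=S RR=S
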